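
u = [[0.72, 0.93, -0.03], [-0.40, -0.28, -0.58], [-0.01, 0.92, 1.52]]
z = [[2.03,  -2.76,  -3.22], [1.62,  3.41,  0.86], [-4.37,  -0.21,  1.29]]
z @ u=[[2.6, -0.3, -3.35],[-0.21, 1.34, -0.72],[-3.08, -2.82, 2.21]]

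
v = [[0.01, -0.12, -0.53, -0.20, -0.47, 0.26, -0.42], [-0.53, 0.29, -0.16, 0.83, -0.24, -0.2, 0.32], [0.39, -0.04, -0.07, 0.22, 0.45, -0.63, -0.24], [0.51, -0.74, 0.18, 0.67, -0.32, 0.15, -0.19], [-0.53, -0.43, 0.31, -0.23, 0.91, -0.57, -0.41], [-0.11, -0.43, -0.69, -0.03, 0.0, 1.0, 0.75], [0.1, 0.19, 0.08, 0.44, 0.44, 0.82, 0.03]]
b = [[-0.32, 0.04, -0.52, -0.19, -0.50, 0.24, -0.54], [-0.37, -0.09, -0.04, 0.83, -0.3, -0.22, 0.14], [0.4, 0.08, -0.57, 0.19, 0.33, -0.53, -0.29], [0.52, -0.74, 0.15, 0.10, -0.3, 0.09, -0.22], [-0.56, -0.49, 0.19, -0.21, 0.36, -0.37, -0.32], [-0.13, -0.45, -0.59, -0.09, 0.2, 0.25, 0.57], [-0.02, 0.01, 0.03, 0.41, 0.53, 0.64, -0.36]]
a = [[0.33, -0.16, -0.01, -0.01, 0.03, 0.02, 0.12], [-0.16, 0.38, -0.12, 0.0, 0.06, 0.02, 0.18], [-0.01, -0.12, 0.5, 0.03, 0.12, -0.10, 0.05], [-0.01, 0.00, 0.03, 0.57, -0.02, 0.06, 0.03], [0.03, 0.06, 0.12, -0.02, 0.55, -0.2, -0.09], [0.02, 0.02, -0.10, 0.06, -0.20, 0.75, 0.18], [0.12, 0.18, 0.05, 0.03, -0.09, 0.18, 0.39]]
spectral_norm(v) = 1.93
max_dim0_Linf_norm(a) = 0.75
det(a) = -0.00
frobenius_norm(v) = 3.11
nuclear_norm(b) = 7.00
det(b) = -1.00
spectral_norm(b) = 1.01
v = a + b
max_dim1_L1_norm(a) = 1.33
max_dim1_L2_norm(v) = 1.5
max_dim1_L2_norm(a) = 0.81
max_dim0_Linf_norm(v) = 1.0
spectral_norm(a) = 1.00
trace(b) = -0.63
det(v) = -1.15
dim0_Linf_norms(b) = [0.56, 0.74, 0.59, 0.83, 0.53, 0.64, 0.57]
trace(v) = 2.84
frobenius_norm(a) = 1.50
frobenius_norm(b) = 2.65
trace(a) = 3.47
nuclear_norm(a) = 3.47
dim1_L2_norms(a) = [0.39, 0.47, 0.54, 0.58, 0.61, 0.81, 0.49]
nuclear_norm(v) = 7.68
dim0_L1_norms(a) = [0.68, 0.92, 0.93, 0.72, 1.07, 1.33, 1.04]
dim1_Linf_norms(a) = [0.33, 0.38, 0.5, 0.57, 0.55, 0.75, 0.39]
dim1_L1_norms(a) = [0.68, 0.92, 0.93, 0.72, 1.07, 1.33, 1.04]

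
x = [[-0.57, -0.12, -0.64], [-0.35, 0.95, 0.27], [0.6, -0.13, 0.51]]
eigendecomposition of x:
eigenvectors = [[-0.66, 0.6, 0.05], [-0.41, 0.44, 0.96], [0.63, -0.67, -0.28]]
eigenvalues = [-0.03, 0.06, 0.85]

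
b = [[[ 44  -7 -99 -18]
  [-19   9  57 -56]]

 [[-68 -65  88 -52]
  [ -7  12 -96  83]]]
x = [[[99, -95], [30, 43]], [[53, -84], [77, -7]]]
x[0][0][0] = 99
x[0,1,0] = 30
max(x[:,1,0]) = 77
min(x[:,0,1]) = -95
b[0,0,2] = -99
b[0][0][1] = -7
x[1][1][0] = 77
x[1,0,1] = -84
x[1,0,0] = 53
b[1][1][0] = -7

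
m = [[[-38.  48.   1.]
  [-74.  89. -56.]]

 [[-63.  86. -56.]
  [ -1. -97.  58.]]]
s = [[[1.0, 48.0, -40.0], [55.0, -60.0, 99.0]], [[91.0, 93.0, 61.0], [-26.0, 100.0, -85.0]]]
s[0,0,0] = 1.0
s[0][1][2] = 99.0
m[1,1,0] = -1.0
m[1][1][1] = -97.0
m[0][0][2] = 1.0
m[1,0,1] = 86.0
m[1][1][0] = -1.0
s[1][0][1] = 93.0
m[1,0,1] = 86.0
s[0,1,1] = -60.0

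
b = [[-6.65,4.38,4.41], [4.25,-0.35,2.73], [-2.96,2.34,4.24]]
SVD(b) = [[-0.85, 0.02, -0.53],[0.18, -0.93, -0.31],[-0.50, -0.36, 0.79]] @ diag([10.73690654179135, 5.024916161292138, 0.42042298322424954]) @ [[0.73, -0.46, -0.5], [-0.6, -0.09, -0.80], [-0.32, -0.88, 0.34]]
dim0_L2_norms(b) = [8.43, 4.98, 6.7]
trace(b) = -2.76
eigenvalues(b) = [-8.02, 0.61, 4.65]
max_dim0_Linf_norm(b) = 6.65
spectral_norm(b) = 10.74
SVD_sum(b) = [[-6.67, 4.19, 4.55],[1.4, -0.88, -0.96],[-3.94, 2.47, 2.69]] + [[-0.05, -0.01, -0.07], [2.81, 0.41, 3.73], [1.08, 0.16, 1.44]] + [[0.07, 0.2, -0.08], [0.04, 0.12, -0.04], [-0.11, -0.29, 0.11]]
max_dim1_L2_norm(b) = 9.1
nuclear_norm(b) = 16.18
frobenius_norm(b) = 11.86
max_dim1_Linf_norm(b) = 6.65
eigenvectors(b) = [[0.79, -0.37, 0.48], [-0.54, -0.89, 0.7], [0.29, 0.27, 0.53]]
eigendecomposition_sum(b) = [[-6.43,3.18,1.6], [4.42,-2.19,-1.10], [-2.4,1.19,0.6]] + [[0.17, 0.10, -0.28], [0.41, 0.23, -0.67], [-0.12, -0.07, 0.20]] + [[-0.4, 1.10, 3.09], [-0.58, 1.6, 4.51], [-0.44, 1.22, 3.44]]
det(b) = -22.68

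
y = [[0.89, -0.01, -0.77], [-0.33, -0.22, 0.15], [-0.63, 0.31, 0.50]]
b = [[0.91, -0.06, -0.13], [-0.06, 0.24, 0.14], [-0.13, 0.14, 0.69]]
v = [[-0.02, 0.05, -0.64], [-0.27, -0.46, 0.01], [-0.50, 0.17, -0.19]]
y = v + b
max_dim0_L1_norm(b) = 1.1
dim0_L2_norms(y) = [1.14, 0.38, 0.93]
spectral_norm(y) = 1.47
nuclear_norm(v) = 1.71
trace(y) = 1.17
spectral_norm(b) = 0.99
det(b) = 0.13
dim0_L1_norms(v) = [0.79, 0.68, 0.84]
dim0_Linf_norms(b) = [0.91, 0.24, 0.69]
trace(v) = -0.67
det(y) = 0.05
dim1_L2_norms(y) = [1.18, 0.42, 0.86]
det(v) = 0.17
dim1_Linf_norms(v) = [0.64, 0.46, 0.5]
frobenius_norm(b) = 1.20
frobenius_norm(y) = 1.52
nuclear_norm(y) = 1.92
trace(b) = 1.84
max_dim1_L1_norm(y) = 1.67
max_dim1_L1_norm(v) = 0.86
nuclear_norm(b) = 1.84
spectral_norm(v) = 0.72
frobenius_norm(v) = 1.01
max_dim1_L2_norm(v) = 0.64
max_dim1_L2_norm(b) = 0.92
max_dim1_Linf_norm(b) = 0.91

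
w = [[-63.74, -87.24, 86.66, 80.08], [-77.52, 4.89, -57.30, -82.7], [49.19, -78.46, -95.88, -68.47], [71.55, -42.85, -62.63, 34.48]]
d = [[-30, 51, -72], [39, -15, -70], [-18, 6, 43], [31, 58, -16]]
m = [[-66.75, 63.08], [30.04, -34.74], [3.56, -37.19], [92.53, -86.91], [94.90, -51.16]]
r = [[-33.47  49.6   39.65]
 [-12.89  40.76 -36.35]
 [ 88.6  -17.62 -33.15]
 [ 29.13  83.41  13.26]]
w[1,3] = -82.7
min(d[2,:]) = -18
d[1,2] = -70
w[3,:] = [71.55, -42.85, -62.63, 34.48]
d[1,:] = [39, -15, -70]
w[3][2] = -62.63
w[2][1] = -78.46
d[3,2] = -16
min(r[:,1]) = -17.62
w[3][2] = -62.63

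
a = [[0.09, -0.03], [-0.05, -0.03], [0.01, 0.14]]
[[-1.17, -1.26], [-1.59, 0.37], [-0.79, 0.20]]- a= [[-1.26, -1.23], [-1.54, 0.4], [-0.80, 0.06]]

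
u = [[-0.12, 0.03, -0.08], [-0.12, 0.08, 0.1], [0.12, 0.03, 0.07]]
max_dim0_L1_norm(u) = 0.36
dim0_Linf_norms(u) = [0.12, 0.08, 0.1]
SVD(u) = [[-0.63, 0.32, 0.71], [-0.54, -0.84, -0.09], [0.56, -0.44, 0.70]] @ diag([0.2152217074747647, 0.15740875856782224, 0.0400262333699269]) @ [[0.96, -0.21, 0.17], [0.06, -0.45, -0.89], [0.26, 0.87, -0.42]]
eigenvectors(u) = [[0.29-0.45j, 0.29+0.45j, -0.02+0.00j],[0.67+0.00j, (0.67-0j), (0.91+0j)],[-0.51+0.06j, (-0.51-0.06j), (0.42+0j)]]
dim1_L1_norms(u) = [0.23, 0.3, 0.22]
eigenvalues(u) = [(-0.05+0.09j), (-0.05-0.09j), (0.13+0j)]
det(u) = 0.00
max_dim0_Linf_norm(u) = 0.12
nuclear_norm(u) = 0.41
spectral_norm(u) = 0.22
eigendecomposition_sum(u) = [[(-0.06+0.03j), 0.02+0.01j, -0.04-0.02j], [-0.07-0.04j, 0.02j, -0.01-0.05j], [(0.06+0.03j), -0.00-0.02j, 0.01+0.04j]] + [[(-0.06-0.03j), (0.02-0.01j), (-0.04+0.02j)], [(-0.07+0.04j), -0.02j, (-0.01+0.05j)], [0.06-0.03j, (-0+0.02j), (0.01-0.04j)]] + [[(-0+0j),-0.00+0.00j,(-0+0j)], [0.02-0.00j,(0.08-0j),(0.11-0j)], [0.01-0.00j,(0.04-0j),0.05-0.00j]]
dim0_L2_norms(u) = [0.21, 0.09, 0.15]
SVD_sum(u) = [[-0.13, 0.03, -0.02], [-0.11, 0.02, -0.02], [0.12, -0.03, 0.02]] + [[0.00, -0.02, -0.05], [-0.01, 0.06, 0.12], [-0.0, 0.03, 0.06]] + [[0.01,  0.02,  -0.01], [-0.00,  -0.0,  0.0], [0.01,  0.02,  -0.01]]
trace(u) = 0.03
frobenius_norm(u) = 0.27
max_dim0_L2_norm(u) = 0.21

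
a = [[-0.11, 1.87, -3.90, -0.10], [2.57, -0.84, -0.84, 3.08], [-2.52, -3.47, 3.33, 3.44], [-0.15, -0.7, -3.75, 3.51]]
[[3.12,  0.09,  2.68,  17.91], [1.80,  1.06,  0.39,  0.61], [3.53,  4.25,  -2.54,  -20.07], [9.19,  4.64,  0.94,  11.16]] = a @ [[-0.65, -0.39, -0.17, 0.03], [-2.74, -2.05, 1.84, 2.08], [-2.09, -0.99, 0.18, -3.59], [-0.19, -0.16, 0.82, -0.24]]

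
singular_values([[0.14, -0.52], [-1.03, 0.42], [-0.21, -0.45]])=[1.17, 0.64]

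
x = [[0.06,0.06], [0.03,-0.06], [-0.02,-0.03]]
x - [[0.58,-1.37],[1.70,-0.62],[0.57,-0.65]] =[[-0.52, 1.43], [-1.67, 0.56], [-0.59, 0.62]]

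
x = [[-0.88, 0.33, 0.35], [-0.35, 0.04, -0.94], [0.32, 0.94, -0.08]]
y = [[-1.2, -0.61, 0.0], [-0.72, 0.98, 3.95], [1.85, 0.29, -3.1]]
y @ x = [[1.27, -0.42, 0.15], [1.55, 3.51, -1.49], [-2.72, -2.29, 0.62]]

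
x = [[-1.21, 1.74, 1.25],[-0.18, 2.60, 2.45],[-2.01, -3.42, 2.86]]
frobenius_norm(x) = 6.54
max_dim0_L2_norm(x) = 4.64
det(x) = -19.51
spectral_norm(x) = 4.92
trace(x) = 4.25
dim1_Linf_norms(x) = [1.74, 2.6, 3.42]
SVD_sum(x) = [[0.14,0.30,-0.17],[0.34,0.72,-0.41],[-1.81,-3.88,2.22]] + [[-0.66, 1.32, 1.77], [-0.98, 1.96, 2.63], [-0.23, 0.47, 0.63]] + [[-0.69,  0.12,  -0.35], [0.46,  -0.08,  0.23], [0.03,  -0.01,  0.02]]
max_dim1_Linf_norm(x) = 3.42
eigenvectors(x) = [[(-0.93+0j), (0.03-0.28j), (0.03+0.28j)], [0.17+0.00j, 0.03-0.57j, 0.03+0.57j], [(-0.33+0j), (0.77+0j), 0.77-0.00j]]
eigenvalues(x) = [(-1.09+0j), (2.67+3.28j), (2.67-3.28j)]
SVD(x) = [[-0.08, 0.55, -0.83], [-0.18, 0.81, 0.55], [0.98, 0.19, 0.04]] @ diag([4.918905128555973, 4.204763878007652, 0.943150606461017]) @ [[-0.38, -0.8, 0.46], [-0.29, 0.57, 0.77], [0.88, -0.16, 0.44]]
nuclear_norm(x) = 10.07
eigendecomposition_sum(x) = [[(-1.01-0j),0.49+0.00j,(0.02+0j)], [0.18+0.00j,-0.09-0.00j,-0.00-0.00j], [(-0.35-0j),0.17+0.00j,0.01+0.00j]] + [[-0.10+0.29j, (0.63+0.71j), (0.62-0.46j)], [-0.18+0.61j, 1.34+1.41j, (1.23-1.01j)], [-0.83-0.20j, -1.80+1.89j, (1.43+1.58j)]] + [[-0.10-0.29j, 0.63-0.71j, (0.62+0.46j)], [-0.18-0.61j, 1.34-1.41j, 1.23+1.01j], [-0.83+0.20j, -1.80-1.89j, 1.43-1.58j]]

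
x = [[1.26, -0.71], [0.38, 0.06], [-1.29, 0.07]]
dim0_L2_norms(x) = [1.84, 0.72]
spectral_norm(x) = 1.92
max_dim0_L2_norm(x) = 1.84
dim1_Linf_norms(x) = [1.26, 0.38, 1.29]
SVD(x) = [[-0.74,0.67], [-0.18,-0.36], [0.65,0.65]] @ diag([1.920321781530158, 0.4701747072959569]) @ [[-0.96, 0.29],[-0.29, -0.96]]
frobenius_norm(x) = 1.98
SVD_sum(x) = [[1.35,-0.41],[0.33,-0.10],[-1.2,0.36]] + [[-0.09, -0.30], [0.05, 0.16], [-0.09, -0.29]]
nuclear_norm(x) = 2.39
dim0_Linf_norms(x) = [1.29, 0.71]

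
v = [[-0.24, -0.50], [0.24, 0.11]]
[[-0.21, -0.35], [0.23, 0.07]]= v@[[0.97,  -0.05], [-0.05,  0.73]]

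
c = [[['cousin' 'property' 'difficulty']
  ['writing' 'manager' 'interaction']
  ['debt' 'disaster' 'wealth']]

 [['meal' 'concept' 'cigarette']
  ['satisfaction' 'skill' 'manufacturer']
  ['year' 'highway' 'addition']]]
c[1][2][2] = 'addition'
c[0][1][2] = 'interaction'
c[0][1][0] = 'writing'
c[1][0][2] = 'cigarette'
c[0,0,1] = 'property'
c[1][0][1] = 'concept'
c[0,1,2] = 'interaction'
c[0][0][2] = 'difficulty'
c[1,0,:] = ['meal', 'concept', 'cigarette']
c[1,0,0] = 'meal'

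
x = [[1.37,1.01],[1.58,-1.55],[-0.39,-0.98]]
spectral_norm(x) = 2.27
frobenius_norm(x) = 2.98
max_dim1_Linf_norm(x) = 1.58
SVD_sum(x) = [[0.25, -0.23], [1.64, -1.48], [0.27, -0.25]] + [[1.12,1.24], [-0.06,-0.07], [-0.66,-0.73]]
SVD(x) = [[-0.15, 0.86], [-0.98, -0.05], [-0.16, -0.51]] @ diag([2.267377469609123, 1.9409789824490453]) @ [[-0.74,0.67], [0.67,0.74]]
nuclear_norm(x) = 4.21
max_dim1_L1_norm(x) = 3.13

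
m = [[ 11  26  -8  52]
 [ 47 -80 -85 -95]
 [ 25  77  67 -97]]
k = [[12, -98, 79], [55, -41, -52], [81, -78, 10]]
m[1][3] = -95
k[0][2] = 79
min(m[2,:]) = -97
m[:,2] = [-8, -85, 67]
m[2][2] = 67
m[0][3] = 52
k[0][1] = -98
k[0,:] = [12, -98, 79]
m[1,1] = -80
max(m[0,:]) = 52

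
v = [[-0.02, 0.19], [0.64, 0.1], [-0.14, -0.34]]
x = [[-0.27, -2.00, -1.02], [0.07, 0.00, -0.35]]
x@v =[[-1.13,0.1], [0.05,0.13]]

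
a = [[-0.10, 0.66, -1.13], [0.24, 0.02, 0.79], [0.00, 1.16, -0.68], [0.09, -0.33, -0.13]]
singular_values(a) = [1.91, 0.81, 0.18]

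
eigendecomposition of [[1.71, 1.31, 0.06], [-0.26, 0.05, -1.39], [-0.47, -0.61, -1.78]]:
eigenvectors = [[-0.20,0.99,0.71], [0.52,-0.05,-0.71], [0.83,-0.13,0.05]]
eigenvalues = [-2.05, 1.63, 0.4]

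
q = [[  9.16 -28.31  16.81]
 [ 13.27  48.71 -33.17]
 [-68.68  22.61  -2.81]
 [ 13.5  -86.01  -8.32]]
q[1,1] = 48.71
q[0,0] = 9.16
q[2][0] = -68.68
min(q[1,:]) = -33.17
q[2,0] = -68.68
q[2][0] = -68.68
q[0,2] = 16.81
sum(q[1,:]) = 28.810000000000002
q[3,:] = [13.5, -86.01, -8.32]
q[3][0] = 13.5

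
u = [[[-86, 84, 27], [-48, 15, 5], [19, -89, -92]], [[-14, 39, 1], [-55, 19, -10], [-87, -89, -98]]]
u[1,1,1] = 19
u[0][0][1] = 84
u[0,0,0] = -86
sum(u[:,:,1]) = -21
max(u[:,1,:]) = 19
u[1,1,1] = 19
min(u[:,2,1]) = -89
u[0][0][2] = 27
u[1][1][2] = -10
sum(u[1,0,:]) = 26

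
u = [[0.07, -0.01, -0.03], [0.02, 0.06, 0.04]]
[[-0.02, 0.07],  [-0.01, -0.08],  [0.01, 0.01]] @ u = [[-0.00, 0.0, 0.00], [-0.0, -0.0, -0.00], [0.00, 0.0, 0.0]]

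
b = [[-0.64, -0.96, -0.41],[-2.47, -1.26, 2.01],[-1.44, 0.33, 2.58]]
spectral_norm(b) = 4.34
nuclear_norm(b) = 6.17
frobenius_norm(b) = 4.70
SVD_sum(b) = [[-0.2, -0.06, 0.22], [-2.19, -0.63, 2.42], [-1.82, -0.53, 2.01]] + [[-0.42, -0.92, -0.62],  [-0.29, -0.62, -0.42],  [0.39, 0.85, 0.57]] + [[-0.02,0.01,-0.01], [0.01,-0.01,0.01], [-0.01,0.01,-0.01]]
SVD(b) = [[-0.07, 0.66, 0.75], [-0.77, 0.44, -0.46], [-0.64, -0.61, 0.47]] @ diag([4.338278678285187, 1.8014335819800642, 0.0312275399385862]) @ [[0.66, 0.19, -0.73], [-0.36, -0.77, -0.52], [-0.66, 0.61, -0.44]]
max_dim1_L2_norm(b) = 3.42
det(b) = 0.24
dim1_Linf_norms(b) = [0.96, 2.47, 2.58]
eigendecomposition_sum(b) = [[0.33, -0.12, -0.66],[-0.76, 0.28, 1.53],[-1.27, 0.47, 2.54]] + [[-0.02, 0.01, -0.01], [0.01, -0.01, 0.01], [-0.01, 0.01, -0.01]] + [[-0.95, -0.85, 0.26], [-1.72, -1.53, 0.47], [-0.16, -0.14, 0.04]]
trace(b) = 0.68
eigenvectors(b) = [[0.22,-0.66,-0.48],[-0.5,0.61,-0.87],[-0.84,-0.44,-0.08]]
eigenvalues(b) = [3.15, -0.03, -2.44]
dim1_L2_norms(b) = [1.22, 3.42, 2.97]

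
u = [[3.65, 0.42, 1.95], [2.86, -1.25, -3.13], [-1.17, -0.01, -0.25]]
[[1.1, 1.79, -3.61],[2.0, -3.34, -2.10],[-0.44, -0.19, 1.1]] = u@[[0.37, -0.05, -0.93], [-0.93, 0.05, -0.37], [0.07, 1.0, -0.03]]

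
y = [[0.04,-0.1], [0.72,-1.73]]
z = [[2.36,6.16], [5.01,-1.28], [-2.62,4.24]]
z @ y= [[4.53, -10.89], [-0.72, 1.71], [2.95, -7.07]]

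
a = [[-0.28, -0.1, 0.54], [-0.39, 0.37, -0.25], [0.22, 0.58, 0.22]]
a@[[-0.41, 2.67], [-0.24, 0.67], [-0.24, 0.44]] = [[0.01, -0.58], [0.13, -0.9], [-0.28, 1.07]]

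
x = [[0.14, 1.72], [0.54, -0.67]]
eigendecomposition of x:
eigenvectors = [[0.94, -0.76],  [0.35, 0.64]]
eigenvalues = [0.78, -1.31]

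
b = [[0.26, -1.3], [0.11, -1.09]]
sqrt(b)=[[0.42-0.10j, -0.44+1.15j], [(0.04-0.1j), (-0.04+1.09j)]]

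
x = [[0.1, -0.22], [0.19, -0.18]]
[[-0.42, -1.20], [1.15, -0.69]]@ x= [[-0.27, 0.31], [-0.02, -0.13]]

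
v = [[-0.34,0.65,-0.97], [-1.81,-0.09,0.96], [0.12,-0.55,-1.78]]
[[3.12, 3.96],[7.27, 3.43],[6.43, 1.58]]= v @ [[-5.54, -2.90], [-2.77, 2.02], [-3.13, -1.71]]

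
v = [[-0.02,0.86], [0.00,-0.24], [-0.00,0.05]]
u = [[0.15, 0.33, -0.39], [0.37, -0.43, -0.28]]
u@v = [[-0.00, 0.03], [-0.01, 0.41]]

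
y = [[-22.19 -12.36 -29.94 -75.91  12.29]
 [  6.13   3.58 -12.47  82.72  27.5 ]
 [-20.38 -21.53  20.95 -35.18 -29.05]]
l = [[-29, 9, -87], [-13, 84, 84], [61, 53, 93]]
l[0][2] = -87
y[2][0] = -20.38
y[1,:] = [6.13, 3.58, -12.47, 82.72, 27.5]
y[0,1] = -12.36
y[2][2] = 20.95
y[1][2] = -12.47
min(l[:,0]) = -29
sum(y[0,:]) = -128.10999999999999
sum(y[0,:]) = -128.10999999999999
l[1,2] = 84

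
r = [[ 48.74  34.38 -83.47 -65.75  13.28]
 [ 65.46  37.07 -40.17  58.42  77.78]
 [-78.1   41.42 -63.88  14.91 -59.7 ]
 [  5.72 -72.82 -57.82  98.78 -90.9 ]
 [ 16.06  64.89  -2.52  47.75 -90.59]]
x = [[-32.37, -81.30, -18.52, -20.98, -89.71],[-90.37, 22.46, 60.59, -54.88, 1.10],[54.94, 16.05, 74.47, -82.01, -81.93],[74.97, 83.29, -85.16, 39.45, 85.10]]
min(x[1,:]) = -90.37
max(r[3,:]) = 98.78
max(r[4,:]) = 64.89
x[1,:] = [-90.37, 22.46, 60.59, -54.88, 1.1]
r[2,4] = -59.7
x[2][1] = 16.05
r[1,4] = 77.78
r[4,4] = -90.59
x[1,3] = -54.88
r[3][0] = 5.72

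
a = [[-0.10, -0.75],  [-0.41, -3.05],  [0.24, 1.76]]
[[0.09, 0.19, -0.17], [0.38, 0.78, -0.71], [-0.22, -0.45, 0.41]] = a@[[-0.04, -0.20, 0.17], [-0.12, -0.23, 0.21]]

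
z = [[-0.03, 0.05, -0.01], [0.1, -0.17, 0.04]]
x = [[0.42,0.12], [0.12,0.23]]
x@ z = [[-0.00, 0.0, 0.0], [0.02, -0.03, 0.01]]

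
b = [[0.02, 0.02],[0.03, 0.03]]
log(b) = [[-28.83, 17.22], [25.83, -20.22]]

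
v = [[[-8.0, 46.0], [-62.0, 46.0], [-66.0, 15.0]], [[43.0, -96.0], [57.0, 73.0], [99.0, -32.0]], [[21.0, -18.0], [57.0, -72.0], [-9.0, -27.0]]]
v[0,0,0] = -8.0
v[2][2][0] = -9.0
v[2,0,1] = -18.0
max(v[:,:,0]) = 99.0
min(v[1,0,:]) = -96.0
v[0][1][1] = 46.0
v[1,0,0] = 43.0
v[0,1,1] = 46.0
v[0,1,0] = -62.0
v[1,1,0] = 57.0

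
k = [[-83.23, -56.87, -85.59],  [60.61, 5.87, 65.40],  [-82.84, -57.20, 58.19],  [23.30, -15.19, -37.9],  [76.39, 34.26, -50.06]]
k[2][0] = -82.84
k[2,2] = 58.19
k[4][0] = 76.39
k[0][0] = -83.23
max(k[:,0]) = 76.39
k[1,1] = 5.87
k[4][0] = 76.39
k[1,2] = 65.4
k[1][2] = 65.4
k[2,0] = -82.84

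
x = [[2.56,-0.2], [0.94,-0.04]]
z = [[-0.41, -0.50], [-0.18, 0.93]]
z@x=[[-1.52, 0.10], [0.41, -0.0]]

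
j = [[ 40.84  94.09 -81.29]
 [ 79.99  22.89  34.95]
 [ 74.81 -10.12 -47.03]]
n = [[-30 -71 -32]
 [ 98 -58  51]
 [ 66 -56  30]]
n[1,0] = 98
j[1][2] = 34.95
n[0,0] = -30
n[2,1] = -56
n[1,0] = 98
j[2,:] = [74.81, -10.12, -47.03]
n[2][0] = 66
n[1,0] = 98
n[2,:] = [66, -56, 30]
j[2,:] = [74.81, -10.12, -47.03]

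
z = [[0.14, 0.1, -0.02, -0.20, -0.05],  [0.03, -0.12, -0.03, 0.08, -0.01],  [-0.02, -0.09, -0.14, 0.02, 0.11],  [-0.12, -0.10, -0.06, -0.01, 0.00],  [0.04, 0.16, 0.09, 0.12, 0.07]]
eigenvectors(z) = [[-0.90+0.00j, 0.08+0.02j, 0.08-0.02j, (-0.26-0.13j), (-0.26+0.13j)],[0j, -0.29+0.16j, (-0.29-0.16j), 0.18+0.22j, 0.18-0.22j],[0.11+0.00j, 0.54-0.18j, 0.54+0.18j, (-0.75+0j), -0.75-0.00j],[0.40+0.00j, (-0.32+0.09j), -0.32-0.09j, (-0.35-0.03j), -0.35+0.03j],[(0.13+0j), 0.67+0.00j, (0.67-0j), 0.38-0.06j, 0.38+0.06j]]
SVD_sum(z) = [[0.09, 0.15, 0.07, -0.07, -0.03], [-0.05, -0.08, -0.04, 0.04, 0.02], [-0.07, -0.11, -0.05, 0.05, 0.02], [-0.07, -0.10, -0.05, 0.05, 0.02], [0.05, 0.08, 0.04, -0.04, -0.02]] + [[0.02, -0.05, -0.07, -0.14, -0.04],[-0.0, 0.0, 0.0, 0.01, 0.00],[0.0, -0.01, -0.02, -0.03, -0.01],[0.01, -0.02, -0.02, -0.04, -0.01],[-0.02, 0.06, 0.08, 0.16, 0.05]] + [[0.02, 0.01, -0.02, 0.0, 0.03], [0.00, 0.00, -0.0, 0.00, 0.01], [0.06, 0.02, -0.07, 0.01, 0.09], [-0.02, -0.01, 0.02, -0.00, -0.03], [0.02, 0.01, -0.03, 0.0, 0.04]] + [[0.01, -0.00, 0.0, 0.0, -0.00], [0.08, -0.05, 0.01, 0.03, -0.03], [-0.02, 0.01, -0.00, -0.01, 0.01], [-0.04, 0.02, -0.01, -0.02, 0.02], [-0.01, 0.01, -0.00, -0.01, 0.01]] + [[-0.00, 0.00, -0.0, 0.00, -0.00], [-0.0, 0.0, -0.00, 0.0, -0.0], [0.0, -0.00, 0.00, -0.0, 0.00], [-0.00, 0.00, -0.00, 0.00, -0.00], [-0.00, 0.00, -0.0, 0.0, -0.0]]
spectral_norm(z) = 0.33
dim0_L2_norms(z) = [0.19, 0.26, 0.18, 0.25, 0.14]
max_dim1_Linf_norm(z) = 0.2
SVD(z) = [[-0.62,  -0.63,  0.28,  -0.07,  0.37], [0.33,  0.03,  0.06,  -0.86,  0.39], [0.45,  -0.15,  0.86,  0.17,  -0.12], [0.44,  -0.19,  -0.26,  0.46,  0.7], [-0.34,  0.74,  0.34,  0.13,  0.45]] @ diag([0.3319438008192617, 0.2668630652164096, 0.15061265539849616, 0.11987636407053141, 0.0065500299241973555]) @ [[-0.46, -0.72, -0.35, 0.34, 0.16], [-0.12, 0.31, 0.41, 0.81, 0.25], [0.45, 0.16, -0.54, 0.07, 0.69], [-0.75, 0.45, -0.11, -0.33, 0.33], [-0.07, 0.39, -0.63, 0.34, -0.57]]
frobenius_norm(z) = 0.47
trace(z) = -0.06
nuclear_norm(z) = 0.88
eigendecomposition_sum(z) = [[(0.17+0j), (0.06-0j), (-0-0j), -0.14+0.00j, -0.06+0.00j], [-0.00-0.00j, (-0+0j), 0j, -0j, 0.00-0.00j], [(-0.02-0j), -0.01+0.00j, 0j, (0.02-0j), (0.01-0j)], [-0.08-0.00j, -0.03+0.00j, 0.00+0.00j, (0.06-0j), (0.03-0j)], [(-0.02-0j), (-0.01+0j), 0j, (0.02-0j), 0.01-0.00j]] + [[-0j, -0j, (-0+0j), 0.01-0.00j, (0.01-0j)], [(-0.01+0.01j), -0.01+0.01j, -0.00-0.00j, -0.01+0.02j, (-0.02+0.02j)], [0.02-0.02j, 0.02-0.02j, 0.00+0.01j, 0.03-0.04j, 0.03-0.02j], [-0.01+0.01j, (-0.01+0.01j), (-0-0j), (-0.02+0.02j), -0.02+0.01j], [0.03-0.01j, 0.03-0.01j, -0.00+0.01j, (0.05-0.03j), (0.04-0.01j)]] + [[0.00+0.00j, 0j, -0.00-0.00j, 0.01+0.00j, (0.01+0j)], [(-0.01-0.01j), -0.01-0.01j, (-0+0j), (-0.01-0.02j), (-0.02-0.02j)], [0.02+0.02j, (0.02+0.02j), 0.00-0.01j, (0.03+0.04j), 0.03+0.02j], [-0.01-0.01j, (-0.01-0.01j), -0.00+0.00j, -0.02-0.02j, -0.02-0.01j], [0.03+0.01j, 0.03+0.01j, -0.00-0.01j, (0.05+0.03j), (0.04+0.01j)]] + [[(-0.02+0.02j),0.01-0.08j,-0.01-0.05j,-0.04+0.05j,-0.00+0.02j],[0.02-0.01j,(-0.05+0.07j),-0.01+0.05j,0.05-0.03j,0.01-0.02j],[(-0.02+0.06j),-0.06-0.22j,(-0.07-0.1j),-0.03+0.15j,(0.02+0.05j)],[(-0.01+0.03j),(-0.02-0.1j),-0.03-0.05j,(-0.02+0.07j),(0.01+0.03j)],[0.00-0.03j,0.05+0.10j,0.05+0.05j,0.00-0.08j,-0.01-0.03j]] + [[-0.02-0.02j,(0.01+0.08j),(-0.01+0.05j),(-0.04-0.05j),(-0-0.02j)],[(0.02+0.01j),-0.05-0.07j,(-0.01-0.05j),(0.05+0.03j),(0.01+0.02j)],[-0.02-0.06j,-0.06+0.22j,-0.07+0.10j,(-0.03-0.15j),0.02-0.05j],[(-0.01-0.03j),(-0.02+0.1j),-0.03+0.05j,(-0.02-0.07j),0.01-0.03j],[0.00+0.03j,0.05-0.10j,(0.05-0.05j),0.00+0.08j,(-0.01+0.03j)]]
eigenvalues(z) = [(0.24+0j), (0.02+0.03j), (0.02-0.03j), (-0.17+0.03j), (-0.17-0.03j)]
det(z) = 0.00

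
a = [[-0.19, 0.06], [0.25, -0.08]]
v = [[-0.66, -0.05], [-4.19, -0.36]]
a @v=[[-0.13, -0.01], [0.17, 0.02]]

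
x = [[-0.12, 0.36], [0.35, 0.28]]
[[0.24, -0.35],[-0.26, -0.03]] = x@[[-1.01,  0.56], [0.33,  -0.79]]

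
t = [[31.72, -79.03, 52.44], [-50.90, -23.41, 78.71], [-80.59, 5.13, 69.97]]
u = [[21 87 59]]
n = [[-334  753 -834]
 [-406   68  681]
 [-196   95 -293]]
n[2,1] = 95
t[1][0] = -50.9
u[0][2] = 59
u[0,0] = 21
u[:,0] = [21]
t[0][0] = 31.72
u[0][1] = 87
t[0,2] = 52.44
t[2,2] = 69.97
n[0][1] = 753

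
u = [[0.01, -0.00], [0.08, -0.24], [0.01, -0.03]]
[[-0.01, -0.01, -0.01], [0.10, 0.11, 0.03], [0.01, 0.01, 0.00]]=u @ [[-0.78, -1.19, -0.79], [-0.66, -0.87, -0.39]]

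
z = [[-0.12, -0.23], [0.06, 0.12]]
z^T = [[-0.12, 0.06], [-0.23, 0.12]]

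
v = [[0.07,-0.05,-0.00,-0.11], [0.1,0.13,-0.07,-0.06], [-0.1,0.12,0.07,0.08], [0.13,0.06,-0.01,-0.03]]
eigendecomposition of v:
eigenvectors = [[-0.35-0.19j, (-0.35+0.19j), (0.09-0.45j), 0.09+0.45j], [(-0.08+0.52j), -0.08-0.52j, (0.04+0.28j), 0.04-0.28j], [(0.69+0j), 0.69-0.00j, 0.72+0.00j, (0.72-0j)], [(-0.16+0.26j), (-0.16-0.26j), -0.28-0.34j, (-0.28+0.34j)]]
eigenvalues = [(0.09+0.15j), (0.09-0.15j), (0.03+0.07j), (0.03-0.07j)]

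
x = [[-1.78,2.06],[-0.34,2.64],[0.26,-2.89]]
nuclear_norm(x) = 5.93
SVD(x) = [[-0.54, 0.84], [-0.57, -0.32], [0.62, 0.44]] @ diag([4.599207930776879, 1.328226791432494]) @ [[0.29, -0.96],[-0.96, -0.29]]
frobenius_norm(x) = 4.79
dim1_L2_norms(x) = [2.72, 2.66, 2.9]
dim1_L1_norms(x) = [3.84, 2.98, 3.15]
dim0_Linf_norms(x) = [1.78, 2.89]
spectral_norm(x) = 4.60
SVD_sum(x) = [[-0.71, 2.38], [-0.75, 2.52], [0.81, -2.72]] + [[-1.07, -0.32], [0.41, 0.12], [-0.55, -0.17]]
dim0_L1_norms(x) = [2.38, 7.59]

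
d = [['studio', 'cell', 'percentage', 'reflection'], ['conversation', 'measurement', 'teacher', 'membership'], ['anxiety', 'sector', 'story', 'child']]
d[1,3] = 'membership'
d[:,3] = ['reflection', 'membership', 'child']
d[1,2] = 'teacher'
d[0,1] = 'cell'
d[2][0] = 'anxiety'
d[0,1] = 'cell'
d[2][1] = 'sector'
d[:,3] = ['reflection', 'membership', 'child']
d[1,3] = 'membership'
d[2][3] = 'child'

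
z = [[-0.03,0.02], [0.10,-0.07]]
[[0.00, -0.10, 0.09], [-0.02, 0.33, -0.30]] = z@ [[1.45,3.09,-2.13], [2.38,-0.25,1.18]]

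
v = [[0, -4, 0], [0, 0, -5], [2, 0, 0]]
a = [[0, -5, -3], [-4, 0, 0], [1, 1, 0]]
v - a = [[0, 1, 3], [4, 0, -5], [1, -1, 0]]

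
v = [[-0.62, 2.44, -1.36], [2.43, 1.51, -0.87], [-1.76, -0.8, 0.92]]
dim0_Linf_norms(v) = [2.43, 2.44, 1.36]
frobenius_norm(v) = 4.66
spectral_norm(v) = 3.94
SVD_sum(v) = [[1.11, 1.26, -0.82], [1.69, 1.91, -1.25], [-1.18, -1.34, 0.88]] + [[-1.73, 1.19, -0.53], [0.72, -0.50, 0.22], [-0.6, 0.41, -0.18]] + [[-0.0, -0.01, -0.01], [0.01, 0.09, 0.16], [0.02, 0.13, 0.22]]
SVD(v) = [[0.47,-0.88,-0.03],  [0.72,0.37,0.59],  [-0.50,-0.3,0.81]] @ diag([3.9432723206985254, 2.461885073308842, 0.3212869288221734]) @ [[0.6,0.67,-0.44], [0.8,-0.55,0.24], [0.08,0.50,0.86]]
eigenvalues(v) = [3.93, -2.45, 0.32]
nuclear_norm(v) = 6.73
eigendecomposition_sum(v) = [[1.13, 1.44, -0.93], [1.51, 1.93, -1.24], [-1.06, -1.36, 0.87]] + [[-1.75,0.99,-0.45], [0.92,-0.52,0.24], [-0.69,0.39,-0.18]] + [[-0.0, 0.01, 0.02], [-0.0, 0.10, 0.13], [-0.0, 0.16, 0.23]]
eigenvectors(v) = [[0.52, 0.83, 0.06], [0.70, -0.44, 0.5], [-0.49, 0.33, 0.86]]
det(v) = -3.12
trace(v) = 1.81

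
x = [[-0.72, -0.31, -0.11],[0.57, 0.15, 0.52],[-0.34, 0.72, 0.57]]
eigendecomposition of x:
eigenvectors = [[(0.28-0.35j), 0.28+0.35j, -0.14+0.00j], [-0.70+0.00j, -0.70-0.00j, (0.45+0j)], [(0.56+0.03j), 0.56-0.03j, 0.88+0.00j]]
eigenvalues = [(-0.5+0.26j), (-0.5-0.26j), (0.99+0j)]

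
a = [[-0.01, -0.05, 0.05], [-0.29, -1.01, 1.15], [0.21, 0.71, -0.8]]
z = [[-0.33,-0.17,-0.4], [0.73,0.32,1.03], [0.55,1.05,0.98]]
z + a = [[-0.34, -0.22, -0.35], [0.44, -0.69, 2.18], [0.76, 1.76, 0.18]]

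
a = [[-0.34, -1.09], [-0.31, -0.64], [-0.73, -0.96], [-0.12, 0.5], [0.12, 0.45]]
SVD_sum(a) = [[-0.47, -1.03], [-0.29, -0.65], [-0.49, -1.07], [0.17, 0.37], [0.19, 0.42]] + [[0.13, -0.06], [-0.02, 0.01], [-0.24, 0.11], [-0.29, 0.13], [-0.07, 0.03]]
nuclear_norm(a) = 2.33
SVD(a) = [[0.60,-0.32], [0.38,0.04], [0.62,0.60], [-0.22,0.71], [-0.24,0.17]] @ diag([1.8834919995669066, 0.44458732276961516]) @ [[-0.41, -0.91], [-0.91, 0.41]]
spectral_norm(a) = 1.88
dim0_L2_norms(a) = [0.88, 1.72]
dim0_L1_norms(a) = [1.62, 3.64]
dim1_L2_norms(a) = [1.14, 0.71, 1.21, 0.51, 0.47]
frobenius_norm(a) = 1.94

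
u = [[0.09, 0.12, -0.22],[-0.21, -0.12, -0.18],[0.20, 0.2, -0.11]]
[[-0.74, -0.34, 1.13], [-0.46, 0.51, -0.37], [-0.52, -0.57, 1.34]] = u @ [[2.27, -3.66, 2.05], [-3.61, 1.16, 3.29], [2.33, 0.66, -2.51]]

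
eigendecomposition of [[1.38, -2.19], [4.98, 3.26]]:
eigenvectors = [[0.16-0.53j, (0.16+0.53j)], [-0.83+0.00j, -0.83-0.00j]]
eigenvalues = [(2.32+3.17j), (2.32-3.17j)]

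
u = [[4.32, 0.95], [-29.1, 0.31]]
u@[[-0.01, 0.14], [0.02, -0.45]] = [[-0.02, 0.18], [0.3, -4.21]]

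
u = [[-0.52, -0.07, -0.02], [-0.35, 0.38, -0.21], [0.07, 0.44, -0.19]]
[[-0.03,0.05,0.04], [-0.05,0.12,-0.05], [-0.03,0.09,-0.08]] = u@[[0.08, -0.12, -0.1], [-0.12, 0.22, 0.01], [-0.10, 0.01, 0.43]]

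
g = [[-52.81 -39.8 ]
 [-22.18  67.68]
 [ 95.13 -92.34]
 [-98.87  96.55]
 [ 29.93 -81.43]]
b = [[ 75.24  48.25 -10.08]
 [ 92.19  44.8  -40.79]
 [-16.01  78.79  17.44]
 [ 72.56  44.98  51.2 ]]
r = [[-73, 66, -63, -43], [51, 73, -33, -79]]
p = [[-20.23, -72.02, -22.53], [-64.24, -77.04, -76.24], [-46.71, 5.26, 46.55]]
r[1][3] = -79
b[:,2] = [-10.08, -40.79, 17.44, 51.2]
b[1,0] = 92.19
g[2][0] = 95.13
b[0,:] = [75.24, 48.25, -10.08]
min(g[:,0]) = -98.87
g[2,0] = 95.13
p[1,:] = [-64.24, -77.04, -76.24]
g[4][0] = 29.93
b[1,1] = 44.8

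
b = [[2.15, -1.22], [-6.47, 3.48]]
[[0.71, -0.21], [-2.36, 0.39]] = b @ [[1.01, 0.59], [1.2, 1.21]]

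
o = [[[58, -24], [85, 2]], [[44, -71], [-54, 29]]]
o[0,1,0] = 85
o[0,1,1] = 2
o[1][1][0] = -54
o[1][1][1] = 29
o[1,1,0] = -54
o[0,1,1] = 2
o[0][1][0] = 85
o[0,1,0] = 85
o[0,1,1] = 2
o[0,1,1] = 2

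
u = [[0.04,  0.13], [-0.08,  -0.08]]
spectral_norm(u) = 0.17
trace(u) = -0.04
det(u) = 0.01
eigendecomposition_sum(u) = [[(0.02+0.05j), (0.07+0.02j)], [(-0.04-0.01j), -0.04+0.03j]] + [[0.02-0.05j, 0.07-0.02j],[(-0.04+0.01j), -0.04-0.03j]]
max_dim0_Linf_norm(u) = 0.13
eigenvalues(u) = [(-0.02+0.08j), (-0.02-0.08j)]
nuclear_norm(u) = 0.21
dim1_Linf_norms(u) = [0.13, 0.08]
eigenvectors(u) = [[0.79+0.00j,(0.79-0j)], [-0.36+0.50j,-0.36-0.50j]]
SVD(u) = [[-0.78, 0.63], [0.63, 0.78]] @ diag([0.17188779163215975, 0.041887791632159756]) @ [[-0.47,-0.88], [-0.88,0.47]]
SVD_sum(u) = [[0.06, 0.12], [-0.05, -0.1]] + [[-0.02, 0.01], [-0.03, 0.02]]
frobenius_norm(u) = 0.18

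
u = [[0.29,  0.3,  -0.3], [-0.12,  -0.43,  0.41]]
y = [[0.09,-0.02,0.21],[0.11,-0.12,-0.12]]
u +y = [[0.38, 0.28, -0.09],  [-0.01, -0.55, 0.29]]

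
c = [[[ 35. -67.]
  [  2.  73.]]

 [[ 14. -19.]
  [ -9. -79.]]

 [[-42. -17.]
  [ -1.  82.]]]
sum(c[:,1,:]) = 68.0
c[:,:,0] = [[35.0, 2.0], [14.0, -9.0], [-42.0, -1.0]]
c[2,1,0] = -1.0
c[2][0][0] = -42.0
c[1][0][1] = -19.0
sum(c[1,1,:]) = -88.0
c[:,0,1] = [-67.0, -19.0, -17.0]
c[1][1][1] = -79.0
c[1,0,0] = 14.0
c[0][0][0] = 35.0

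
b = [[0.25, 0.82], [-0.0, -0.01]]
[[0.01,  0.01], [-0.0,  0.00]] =b @ [[-0.00, 0.07], [0.01, -0.01]]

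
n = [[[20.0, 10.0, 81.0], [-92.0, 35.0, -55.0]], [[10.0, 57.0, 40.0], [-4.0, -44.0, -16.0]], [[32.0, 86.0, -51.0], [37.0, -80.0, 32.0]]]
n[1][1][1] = -44.0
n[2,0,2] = -51.0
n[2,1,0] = 37.0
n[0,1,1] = 35.0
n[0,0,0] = 20.0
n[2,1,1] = -80.0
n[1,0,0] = 10.0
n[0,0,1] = 10.0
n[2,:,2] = [-51.0, 32.0]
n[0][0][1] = 10.0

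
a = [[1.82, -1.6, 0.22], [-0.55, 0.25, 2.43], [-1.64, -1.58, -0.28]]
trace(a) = 1.79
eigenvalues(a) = [(2.6+0j), (-0.4+2.27j), (-0.4-2.27j)]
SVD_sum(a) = [[1.18, -0.68, -1.07], [-1.34, 0.78, 1.22], [-0.22, 0.13, 0.20]] + [[0.81, 0.24, 0.74], [0.91, 0.27, 0.83], [-1.23, -0.36, -1.12]] + [[-0.17,  -1.15,  0.55], [-0.12,  -0.79,  0.38], [-0.20,  -1.35,  0.64]]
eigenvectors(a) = [[-0.86+0.00j, (0.16-0.3j), 0.16+0.30j], [(0.45+0j), -0.11-0.65j, -0.11+0.65j], [0.24+0.00j, (0.67+0j), 0.67-0.00j]]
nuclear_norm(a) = 7.21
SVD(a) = [[-0.66,  -0.47,  0.59], [0.75,  -0.53,  0.41], [0.12,  0.71,  0.69]] @ diag([2.646287578793649, 2.3945611758544714, 2.172173755806128]) @ [[-0.68,0.39,0.62], [-0.72,-0.21,-0.66], [-0.13,-0.89,0.43]]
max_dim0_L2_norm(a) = 2.51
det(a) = 13.76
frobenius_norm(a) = 4.18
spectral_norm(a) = 2.65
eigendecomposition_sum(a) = [[(1.95+0j), -0.91+0.00j, (-0.62-0j)], [-1.02-0.00j, (0.48-0j), 0.33+0.00j], [(-0.55-0j), 0.26-0.00j, (0.17+0j)]] + [[(-0.06+0.28j), -0.35+0.35j, 0.42+0.35j], [0.24+0.50j, (-0.11+0.93j), (1.05+0.04j)], [-0.55+0.15j, -0.92-0.28j, (-0.23+1.05j)]] + [[(-0.06-0.28j),  -0.35-0.35j,  0.42-0.35j], [0.24-0.50j,  (-0.11-0.93j),  (1.05-0.04j)], [-0.55-0.15j,  (-0.92+0.28j),  -0.23-1.05j]]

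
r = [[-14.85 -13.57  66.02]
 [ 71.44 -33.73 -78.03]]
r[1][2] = -78.03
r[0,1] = -13.57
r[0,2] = 66.02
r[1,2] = -78.03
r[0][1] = -13.57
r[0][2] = 66.02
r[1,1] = -33.73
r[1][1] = -33.73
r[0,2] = 66.02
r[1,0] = 71.44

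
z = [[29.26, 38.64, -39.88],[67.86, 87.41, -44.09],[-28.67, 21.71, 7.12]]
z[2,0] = -28.67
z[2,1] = 21.71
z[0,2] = -39.88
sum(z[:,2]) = -76.85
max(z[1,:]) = 87.41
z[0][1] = 38.64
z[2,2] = 7.12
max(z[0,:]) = 38.64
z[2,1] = 21.71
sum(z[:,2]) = -76.85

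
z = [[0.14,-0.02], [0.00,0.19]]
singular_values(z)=[0.19, 0.14]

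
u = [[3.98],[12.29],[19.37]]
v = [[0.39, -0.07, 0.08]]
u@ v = [[1.55, -0.28, 0.32], [4.79, -0.86, 0.98], [7.55, -1.36, 1.55]]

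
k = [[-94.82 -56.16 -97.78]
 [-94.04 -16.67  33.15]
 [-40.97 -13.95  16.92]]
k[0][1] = -56.16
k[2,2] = 16.92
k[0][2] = -97.78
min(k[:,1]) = -56.16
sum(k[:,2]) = -47.709999999999994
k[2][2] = 16.92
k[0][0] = -94.82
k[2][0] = -40.97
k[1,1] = -16.67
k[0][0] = -94.82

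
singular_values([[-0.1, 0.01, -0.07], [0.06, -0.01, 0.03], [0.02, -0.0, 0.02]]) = [0.14, 0.01, 0.0]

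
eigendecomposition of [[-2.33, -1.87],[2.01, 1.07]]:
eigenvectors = [[(0.61-0.33j),(0.61+0.33j)],[(-0.72+0j),-0.72-0.00j]]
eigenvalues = [(-0.63+0.93j), (-0.63-0.93j)]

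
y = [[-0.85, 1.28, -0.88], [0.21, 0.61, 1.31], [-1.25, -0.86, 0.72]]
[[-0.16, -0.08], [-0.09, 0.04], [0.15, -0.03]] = y@[[-0.02, 0.05],[-0.14, -0.01],[-0.00, 0.03]]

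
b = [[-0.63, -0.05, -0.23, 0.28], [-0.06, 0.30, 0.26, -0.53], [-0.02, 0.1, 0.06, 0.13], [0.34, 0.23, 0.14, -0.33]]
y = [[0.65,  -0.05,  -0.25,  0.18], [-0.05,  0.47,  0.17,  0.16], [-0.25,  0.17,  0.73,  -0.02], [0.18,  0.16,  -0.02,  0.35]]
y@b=[[-0.34,-0.03,-0.15,0.12], [0.05,0.2,0.17,-0.29], [0.13,0.13,0.14,-0.06], [-0.0,0.12,0.05,-0.15]]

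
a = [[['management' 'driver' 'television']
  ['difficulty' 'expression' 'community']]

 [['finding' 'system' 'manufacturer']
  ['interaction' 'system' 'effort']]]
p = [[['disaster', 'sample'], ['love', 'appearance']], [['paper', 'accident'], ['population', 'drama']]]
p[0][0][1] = 'sample'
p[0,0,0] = 'disaster'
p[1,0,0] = 'paper'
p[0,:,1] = ['sample', 'appearance']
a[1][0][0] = 'finding'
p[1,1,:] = ['population', 'drama']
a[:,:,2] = [['television', 'community'], ['manufacturer', 'effort']]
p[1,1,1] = 'drama'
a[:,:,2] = [['television', 'community'], ['manufacturer', 'effort']]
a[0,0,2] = 'television'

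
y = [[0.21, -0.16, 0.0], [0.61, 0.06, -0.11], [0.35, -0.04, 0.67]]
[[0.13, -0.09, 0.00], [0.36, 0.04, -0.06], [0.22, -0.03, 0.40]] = y@ [[0.60, -0.00, 0.01], [-0.00, 0.59, -0.01], [0.01, -0.01, 0.59]]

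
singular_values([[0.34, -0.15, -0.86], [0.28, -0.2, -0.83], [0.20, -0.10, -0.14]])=[1.32, 0.15, 0.05]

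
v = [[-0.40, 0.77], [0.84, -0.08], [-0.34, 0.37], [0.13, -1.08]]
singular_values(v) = [1.5, 0.82]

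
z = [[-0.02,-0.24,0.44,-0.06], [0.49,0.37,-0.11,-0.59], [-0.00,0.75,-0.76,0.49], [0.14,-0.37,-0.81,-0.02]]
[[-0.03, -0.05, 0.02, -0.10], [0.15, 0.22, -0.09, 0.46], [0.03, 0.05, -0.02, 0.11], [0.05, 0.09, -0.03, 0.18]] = z@[[0.18, 0.28, -0.11, 0.57], [0.04, 0.05, -0.02, 0.11], [-0.05, -0.08, 0.03, -0.17], [-0.07, -0.1, 0.04, -0.21]]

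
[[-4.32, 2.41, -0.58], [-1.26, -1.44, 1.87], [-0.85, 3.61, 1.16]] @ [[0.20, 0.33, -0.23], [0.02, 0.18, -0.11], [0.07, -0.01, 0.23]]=[[-0.86, -0.99, 0.60], [-0.15, -0.69, 0.88], [-0.02, 0.36, 0.07]]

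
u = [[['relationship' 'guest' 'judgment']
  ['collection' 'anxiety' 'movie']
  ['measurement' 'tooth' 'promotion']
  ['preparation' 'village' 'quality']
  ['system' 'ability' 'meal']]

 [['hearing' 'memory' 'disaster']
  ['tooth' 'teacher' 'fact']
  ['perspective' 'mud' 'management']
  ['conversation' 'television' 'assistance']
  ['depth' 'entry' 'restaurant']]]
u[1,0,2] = 'disaster'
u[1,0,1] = 'memory'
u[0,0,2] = 'judgment'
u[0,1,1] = 'anxiety'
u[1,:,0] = ['hearing', 'tooth', 'perspective', 'conversation', 'depth']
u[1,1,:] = ['tooth', 'teacher', 'fact']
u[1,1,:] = ['tooth', 'teacher', 'fact']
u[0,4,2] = 'meal'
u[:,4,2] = ['meal', 'restaurant']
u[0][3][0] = 'preparation'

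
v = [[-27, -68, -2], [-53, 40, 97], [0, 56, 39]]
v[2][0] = 0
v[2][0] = 0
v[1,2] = 97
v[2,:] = [0, 56, 39]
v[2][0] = 0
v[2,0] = 0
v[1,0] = -53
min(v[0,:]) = -68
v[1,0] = -53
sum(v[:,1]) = 28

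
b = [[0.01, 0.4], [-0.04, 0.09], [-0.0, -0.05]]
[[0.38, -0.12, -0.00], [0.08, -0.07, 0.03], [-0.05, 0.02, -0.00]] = b @ [[0.16, 0.93, -0.81], [0.94, -0.33, 0.02]]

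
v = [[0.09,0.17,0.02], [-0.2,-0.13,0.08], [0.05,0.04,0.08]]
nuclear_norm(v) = 0.48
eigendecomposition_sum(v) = [[(0.04+0.08j), 0.08+0.01j, -0.01-0.04j], [(-0.1-0.02j), (-0.06+0.06j), 0.04+0.02j], [(0.02-0j), 0.01-0.02j, -0.01-0.00j]] + [[0.04-0.08j, 0.08-0.01j, -0.01+0.04j], [-0.10+0.02j, (-0.06-0.06j), 0.04-0.02j], [0.02+0.00j, 0.01+0.02j, (-0.01+0j)]] + [[0j, (0.01+0j), 0.05-0.00j], [-0.00-0.00j, (-0-0j), -0.01+0.00j], [(0.01+0j), (0.02+0j), (0.1-0j)]]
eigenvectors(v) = [[-0.42-0.50j, (-0.42+0.5j), 0.44+0.00j], [0.74+0.00j, (0.74-0j), (-0.08+0j)], [(-0.14+0.05j), (-0.14-0.05j), (0.89+0j)]]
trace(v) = 0.04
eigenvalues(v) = [(-0.03+0.14j), (-0.03-0.14j), (0.1+0j)]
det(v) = 0.00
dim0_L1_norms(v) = [0.34, 0.34, 0.18]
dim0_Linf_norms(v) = [0.2, 0.17, 0.08]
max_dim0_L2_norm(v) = 0.22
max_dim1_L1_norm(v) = 0.41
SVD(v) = [[-0.58,  -0.55,  -0.60], [0.79,  -0.54,  -0.27], [-0.17,  -0.63,  0.75]] @ diag([0.3058961344114265, 0.11895015653552754, 0.05897809095181016]) @ [[-0.72, -0.68, 0.12], [0.23, -0.40, -0.88], [0.66, -0.61, 0.45]]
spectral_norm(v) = 0.31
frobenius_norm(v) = 0.33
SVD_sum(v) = [[0.13, 0.12, -0.02], [-0.17, -0.17, 0.03], [0.04, 0.04, -0.01]] + [[-0.02, 0.03, 0.06], [-0.02, 0.03, 0.06], [-0.02, 0.03, 0.07]] + [[-0.02, 0.02, -0.02],[-0.01, 0.01, -0.01],[0.03, -0.03, 0.02]]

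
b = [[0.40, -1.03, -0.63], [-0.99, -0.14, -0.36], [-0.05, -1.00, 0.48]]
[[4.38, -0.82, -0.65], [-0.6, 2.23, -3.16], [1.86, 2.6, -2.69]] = b @ [[1.56, -2.77, 3.11], [-2.69, -1.5, 2.23], [-1.57, 2.00, -0.64]]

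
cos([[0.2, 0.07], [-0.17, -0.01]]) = [[0.99, -0.01], [0.02, 1.01]]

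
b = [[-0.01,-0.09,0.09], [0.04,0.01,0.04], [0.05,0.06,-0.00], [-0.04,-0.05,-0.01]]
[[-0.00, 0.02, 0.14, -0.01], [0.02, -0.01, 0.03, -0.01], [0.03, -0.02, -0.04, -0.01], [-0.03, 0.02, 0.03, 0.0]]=b @ [[-0.12, 0.03, 0.06, -0.57], [0.6, -0.44, -0.75, 0.37], [0.54, -0.23, 0.79, 0.19]]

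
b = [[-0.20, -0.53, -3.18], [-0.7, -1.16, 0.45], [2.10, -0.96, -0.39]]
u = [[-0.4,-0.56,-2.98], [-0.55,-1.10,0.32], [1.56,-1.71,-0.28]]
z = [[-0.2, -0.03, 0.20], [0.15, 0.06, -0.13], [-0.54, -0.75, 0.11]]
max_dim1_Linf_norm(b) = 3.18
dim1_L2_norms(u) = [3.06, 1.27, 2.33]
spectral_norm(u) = 3.11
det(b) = -10.42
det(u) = -8.45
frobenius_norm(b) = 4.24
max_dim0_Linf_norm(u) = 2.98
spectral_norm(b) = 3.29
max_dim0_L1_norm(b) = 4.02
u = b + z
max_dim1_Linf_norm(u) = 2.98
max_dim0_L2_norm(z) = 0.75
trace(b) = -1.75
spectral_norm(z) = 0.96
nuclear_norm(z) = 1.23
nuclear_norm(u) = 6.60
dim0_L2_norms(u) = [1.7, 2.11, 3.01]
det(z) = 0.00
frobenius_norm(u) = 4.05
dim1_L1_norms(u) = [3.94, 1.97, 3.55]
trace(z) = -0.03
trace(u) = -1.78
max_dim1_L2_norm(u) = 3.06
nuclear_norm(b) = 6.96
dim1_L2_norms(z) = [0.28, 0.21, 0.93]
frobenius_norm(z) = 1.00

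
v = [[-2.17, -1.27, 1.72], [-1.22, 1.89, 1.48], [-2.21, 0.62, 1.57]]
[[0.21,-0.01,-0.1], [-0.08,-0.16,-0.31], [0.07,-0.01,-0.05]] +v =[[-1.96, -1.28, 1.62],[-1.3, 1.73, 1.17],[-2.14, 0.61, 1.52]]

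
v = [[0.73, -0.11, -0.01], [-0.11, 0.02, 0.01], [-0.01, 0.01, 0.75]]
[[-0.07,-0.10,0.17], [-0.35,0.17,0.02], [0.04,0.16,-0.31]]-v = [[-0.80, 0.01, 0.18],  [-0.24, 0.15, 0.01],  [0.05, 0.15, -1.06]]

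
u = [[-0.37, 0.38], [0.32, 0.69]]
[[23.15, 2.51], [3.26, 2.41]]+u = [[22.78, 2.89], [3.58, 3.10]]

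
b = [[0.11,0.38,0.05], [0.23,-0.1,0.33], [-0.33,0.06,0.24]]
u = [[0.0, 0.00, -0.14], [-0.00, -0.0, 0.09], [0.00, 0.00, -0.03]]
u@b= [[0.05, -0.01, -0.03],[-0.03, 0.01, 0.02],[0.01, -0.00, -0.01]]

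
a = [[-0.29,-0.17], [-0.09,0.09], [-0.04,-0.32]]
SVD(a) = [[0.72, 0.61], [-0.06, 0.52], [0.69, -0.6]] @ diag([0.41858814933145805, 0.24079859060896702]) @ [[-0.55, -0.83], [-0.83, 0.55]]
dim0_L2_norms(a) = [0.31, 0.37]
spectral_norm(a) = 0.42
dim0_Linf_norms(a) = [0.29, 0.32]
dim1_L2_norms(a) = [0.34, 0.13, 0.32]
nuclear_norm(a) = 0.66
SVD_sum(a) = [[-0.17, -0.25], [0.01, 0.02], [-0.16, -0.24]] + [[-0.12,0.08], [-0.10,0.07], [0.12,-0.08]]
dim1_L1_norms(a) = [0.46, 0.18, 0.36]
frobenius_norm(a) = 0.48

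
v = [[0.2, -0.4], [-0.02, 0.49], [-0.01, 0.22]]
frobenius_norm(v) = 0.70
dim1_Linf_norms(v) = [0.4, 0.49, 0.22]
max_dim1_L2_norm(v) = 0.49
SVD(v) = [[0.63, 0.77], [-0.71, 0.58], [-0.32, 0.25]] @ diag([0.6843139715738602, 0.1439249398429965]) @ [[0.21, -0.98], [0.98, 0.21]]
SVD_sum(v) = [[0.09, -0.42], [-0.1, 0.47], [-0.05, 0.21]] + [[0.11, 0.02],[0.08, 0.02],[0.04, 0.01]]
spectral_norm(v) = 0.68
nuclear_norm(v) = 0.83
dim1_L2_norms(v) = [0.45, 0.49, 0.22]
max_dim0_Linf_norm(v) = 0.49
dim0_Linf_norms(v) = [0.2, 0.49]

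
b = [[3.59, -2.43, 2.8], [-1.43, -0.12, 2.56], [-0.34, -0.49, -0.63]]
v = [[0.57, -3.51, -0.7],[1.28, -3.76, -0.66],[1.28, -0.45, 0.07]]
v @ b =[[7.3, -0.62, -6.95], [10.2, -2.34, -5.63], [5.21, -3.09, 2.39]]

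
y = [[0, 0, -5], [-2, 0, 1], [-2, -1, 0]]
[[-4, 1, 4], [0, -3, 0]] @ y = [[-10, -4, 21], [6, 0, -3]]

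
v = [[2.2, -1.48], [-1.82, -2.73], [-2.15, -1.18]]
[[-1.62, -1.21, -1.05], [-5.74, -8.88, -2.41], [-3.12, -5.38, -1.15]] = v @[[0.47,1.13,0.08], [1.79,2.5,0.83]]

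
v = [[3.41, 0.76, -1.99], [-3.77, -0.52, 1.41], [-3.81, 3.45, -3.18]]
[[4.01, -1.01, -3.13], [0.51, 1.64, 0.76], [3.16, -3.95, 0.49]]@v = [[29.41, -7.23, 0.55], [-7.34, 2.16, -1.12], [23.80, 6.15, -13.42]]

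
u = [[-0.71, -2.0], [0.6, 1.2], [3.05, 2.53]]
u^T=[[-0.71, 0.60, 3.05], [-2.00, 1.20, 2.53]]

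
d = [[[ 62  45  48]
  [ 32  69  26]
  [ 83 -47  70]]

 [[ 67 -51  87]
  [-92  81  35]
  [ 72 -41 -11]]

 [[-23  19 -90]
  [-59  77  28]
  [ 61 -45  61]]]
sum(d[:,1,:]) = 197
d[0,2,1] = -47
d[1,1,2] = 35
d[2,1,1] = 77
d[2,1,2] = 28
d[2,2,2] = 61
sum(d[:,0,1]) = 13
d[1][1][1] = 81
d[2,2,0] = 61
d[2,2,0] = 61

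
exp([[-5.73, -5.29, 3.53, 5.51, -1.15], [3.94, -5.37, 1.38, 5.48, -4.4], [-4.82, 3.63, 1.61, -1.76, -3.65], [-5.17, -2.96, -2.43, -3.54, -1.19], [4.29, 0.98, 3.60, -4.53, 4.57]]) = [[0.74, -0.27, 0.38, -0.54, 1.73], [3.77, 7.49, 25.52, -7.38, 9.68], [18.88, -1.44, 24.10, -16.61, 44.55], [-6.84, 4.26, 1.23, 4.06, -15.74], [1.53, -19.03, -48.43, 8.55, 1.71]]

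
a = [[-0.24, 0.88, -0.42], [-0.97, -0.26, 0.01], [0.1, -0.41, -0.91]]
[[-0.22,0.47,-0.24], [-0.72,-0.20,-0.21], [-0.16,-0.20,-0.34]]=a @ [[0.73, 0.06, 0.23],[0.06, 0.54, -0.02],[0.23, -0.02, 0.41]]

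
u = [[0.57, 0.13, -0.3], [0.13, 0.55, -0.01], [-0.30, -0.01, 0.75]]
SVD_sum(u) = [[0.37, 0.12, -0.46],[0.12, 0.04, -0.15],[-0.46, -0.15, 0.58]] + [[0.02, 0.10, 0.04], [0.10, 0.47, 0.2], [0.04, 0.2, 0.09]] + [[0.18,-0.09,0.12], [-0.09,0.05,-0.06], [0.12,-0.06,0.08]]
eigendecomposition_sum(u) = [[0.37,0.12,-0.46], [0.12,0.04,-0.15], [-0.46,-0.15,0.58]] + [[0.18, -0.09, 0.12],[-0.09, 0.05, -0.06],[0.12, -0.06, 0.08]] + [[0.02, 0.1, 0.04], [0.10, 0.47, 0.2], [0.04, 0.2, 0.09]]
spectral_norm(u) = 0.99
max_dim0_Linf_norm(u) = 0.75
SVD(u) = [[-0.61, -0.20, 0.77], [-0.2, -0.9, -0.39], [0.77, -0.39, 0.51]] @ diag([0.9904425912652047, 0.5741529127887544, 0.3054044959460408]) @ [[-0.61,  -0.2,  0.77], [-0.2,  -0.90,  -0.39], [0.77,  -0.39,  0.51]]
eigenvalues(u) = [0.99, 0.31, 0.57]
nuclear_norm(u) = 1.87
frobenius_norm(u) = 1.18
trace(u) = 1.87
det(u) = 0.17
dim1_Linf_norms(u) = [0.57, 0.55, 0.75]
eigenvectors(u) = [[-0.61, -0.77, 0.2], [-0.2, 0.39, 0.90], [0.77, -0.51, 0.39]]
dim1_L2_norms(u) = [0.66, 0.57, 0.81]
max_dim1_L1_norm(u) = 1.06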